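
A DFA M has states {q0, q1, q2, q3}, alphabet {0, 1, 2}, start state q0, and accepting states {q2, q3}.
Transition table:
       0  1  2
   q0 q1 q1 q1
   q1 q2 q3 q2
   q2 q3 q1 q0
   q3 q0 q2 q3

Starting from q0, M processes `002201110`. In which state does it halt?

q3

q0 --0--> q1
q1 --0--> q2
q2 --2--> q0
q0 --2--> q1
q1 --0--> q2
q2 --1--> q1
q1 --1--> q3
q3 --1--> q2
q2 --0--> q3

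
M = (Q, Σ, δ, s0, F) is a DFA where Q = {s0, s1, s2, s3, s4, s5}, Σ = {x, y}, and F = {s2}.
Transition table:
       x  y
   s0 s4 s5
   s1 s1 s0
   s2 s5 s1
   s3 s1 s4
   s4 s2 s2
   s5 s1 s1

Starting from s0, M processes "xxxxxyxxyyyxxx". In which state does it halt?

s1

s0 --x--> s4
s4 --x--> s2
s2 --x--> s5
s5 --x--> s1
s1 --x--> s1
s1 --y--> s0
s0 --x--> s4
s4 --x--> s2
s2 --y--> s1
s1 --y--> s0
s0 --y--> s5
s5 --x--> s1
s1 --x--> s1
s1 --x--> s1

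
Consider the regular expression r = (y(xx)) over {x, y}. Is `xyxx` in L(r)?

no

No split of xyxx into u·v has y matching u and (xx) matching v.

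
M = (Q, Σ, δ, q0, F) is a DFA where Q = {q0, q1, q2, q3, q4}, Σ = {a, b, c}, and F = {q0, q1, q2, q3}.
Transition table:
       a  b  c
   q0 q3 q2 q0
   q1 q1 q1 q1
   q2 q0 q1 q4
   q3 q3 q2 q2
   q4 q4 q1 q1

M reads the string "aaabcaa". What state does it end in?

q0 --a--> q3
q3 --a--> q3
q3 --a--> q3
q3 --b--> q2
q2 --c--> q4
q4 --a--> q4
q4 --a--> q4

q4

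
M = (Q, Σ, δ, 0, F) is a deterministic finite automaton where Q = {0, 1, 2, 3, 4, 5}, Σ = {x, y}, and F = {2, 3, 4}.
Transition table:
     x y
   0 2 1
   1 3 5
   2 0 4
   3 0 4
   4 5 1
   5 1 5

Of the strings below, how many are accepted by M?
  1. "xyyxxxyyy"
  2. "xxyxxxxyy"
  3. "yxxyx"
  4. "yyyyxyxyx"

1

"xyyxxxyyy": rejected
"xxyxxxxyy": rejected
"yxxyx": accepted
"yyyyxyxyx": rejected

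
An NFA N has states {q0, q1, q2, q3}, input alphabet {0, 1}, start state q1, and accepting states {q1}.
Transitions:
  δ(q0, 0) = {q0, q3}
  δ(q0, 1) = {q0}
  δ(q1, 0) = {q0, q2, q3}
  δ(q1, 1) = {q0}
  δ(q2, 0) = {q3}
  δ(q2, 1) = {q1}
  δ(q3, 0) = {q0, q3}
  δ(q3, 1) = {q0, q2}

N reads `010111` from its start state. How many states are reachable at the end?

1

Start: {q1}
read 0: {q0, q2, q3}
read 1: {q0, q1, q2}
read 0: {q0, q2, q3}
read 1: {q0, q1, q2}
read 1: {q0, q1}
read 1: {q0}
Final reachable set {q0} has 1 state.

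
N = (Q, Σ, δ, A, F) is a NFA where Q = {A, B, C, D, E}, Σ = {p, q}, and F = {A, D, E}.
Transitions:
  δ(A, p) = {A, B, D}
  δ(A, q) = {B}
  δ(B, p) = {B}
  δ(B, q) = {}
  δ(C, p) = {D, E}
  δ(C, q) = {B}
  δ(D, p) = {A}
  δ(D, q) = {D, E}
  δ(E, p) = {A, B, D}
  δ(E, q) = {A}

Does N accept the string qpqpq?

Start: {A}
read q: {B}
read p: {B}
read q: {}
The reachable set is empty and stays empty for the remaining 2 symbols.
Reachable ∩ accepting = {} — empty.

rejected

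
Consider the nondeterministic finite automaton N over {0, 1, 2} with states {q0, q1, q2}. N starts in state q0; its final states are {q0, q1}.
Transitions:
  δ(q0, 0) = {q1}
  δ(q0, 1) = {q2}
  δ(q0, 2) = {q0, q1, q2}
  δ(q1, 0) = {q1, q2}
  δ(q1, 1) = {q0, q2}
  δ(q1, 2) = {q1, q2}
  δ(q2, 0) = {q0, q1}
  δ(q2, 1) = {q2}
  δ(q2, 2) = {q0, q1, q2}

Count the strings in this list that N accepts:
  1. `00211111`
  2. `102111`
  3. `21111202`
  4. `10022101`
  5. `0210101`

`00211111`: rejected
`102111`: rejected
`21111202`: accepted
`10022101`: accepted
`0210101`: accepted

3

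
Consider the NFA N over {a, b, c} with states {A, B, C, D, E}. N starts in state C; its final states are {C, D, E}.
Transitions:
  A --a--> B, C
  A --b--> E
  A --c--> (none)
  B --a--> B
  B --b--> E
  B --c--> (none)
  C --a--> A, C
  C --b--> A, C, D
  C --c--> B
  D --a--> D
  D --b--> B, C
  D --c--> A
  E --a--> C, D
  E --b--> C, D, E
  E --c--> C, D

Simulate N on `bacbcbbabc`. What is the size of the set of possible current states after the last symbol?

4

Start: {C}
read b: {A, C, D}
read a: {A, B, C, D}
read c: {A, B}
read b: {E}
read c: {C, D}
read b: {A, B, C, D}
read b: {A, B, C, D, E}
read a: {A, B, C, D}
read b: {A, B, C, D, E}
read c: {A, B, C, D}
Final reachable set {A, B, C, D} has 4 states.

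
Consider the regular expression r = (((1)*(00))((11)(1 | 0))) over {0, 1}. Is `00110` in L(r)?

yes

Split as 00·110: ((1)*(00)) matches 00 and ((11)(1|0)) matches 110.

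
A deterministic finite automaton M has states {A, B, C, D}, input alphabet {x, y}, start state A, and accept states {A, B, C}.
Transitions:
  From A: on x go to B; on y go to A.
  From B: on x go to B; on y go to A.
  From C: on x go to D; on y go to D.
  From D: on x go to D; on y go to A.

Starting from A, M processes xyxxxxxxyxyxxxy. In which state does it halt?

A

A --x--> B
B --y--> A
A --x--> B
B --x--> B
B --x--> B
B --x--> B
B --x--> B
B --x--> B
B --y--> A
A --x--> B
B --y--> A
A --x--> B
B --x--> B
B --x--> B
B --y--> A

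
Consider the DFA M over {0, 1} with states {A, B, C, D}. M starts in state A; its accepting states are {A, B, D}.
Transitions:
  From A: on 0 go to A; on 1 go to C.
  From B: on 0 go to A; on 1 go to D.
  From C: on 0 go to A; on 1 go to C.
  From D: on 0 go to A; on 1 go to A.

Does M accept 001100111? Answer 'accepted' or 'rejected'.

rejected

A --0--> A
A --0--> A
A --1--> C
C --1--> C
C --0--> A
A --0--> A
A --1--> C
C --1--> C
C --1--> C
End in state C, which is not an accepting state.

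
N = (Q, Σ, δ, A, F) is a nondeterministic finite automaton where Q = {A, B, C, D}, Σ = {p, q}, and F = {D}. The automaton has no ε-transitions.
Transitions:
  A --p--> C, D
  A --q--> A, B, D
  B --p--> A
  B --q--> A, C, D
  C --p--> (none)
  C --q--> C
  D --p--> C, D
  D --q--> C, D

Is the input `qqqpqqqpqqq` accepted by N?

accepted

Start: {A}
read q: {A, B, D}
read q: {A, B, C, D}
read q: {A, B, C, D}
read p: {A, C, D}
read q: {A, B, C, D}
read q: {A, B, C, D}
read q: {A, B, C, D}
read p: {A, C, D}
read q: {A, B, C, D}
read q: {A, B, C, D}
read q: {A, B, C, D}
Reachable ∩ accepting = {D} — nonempty.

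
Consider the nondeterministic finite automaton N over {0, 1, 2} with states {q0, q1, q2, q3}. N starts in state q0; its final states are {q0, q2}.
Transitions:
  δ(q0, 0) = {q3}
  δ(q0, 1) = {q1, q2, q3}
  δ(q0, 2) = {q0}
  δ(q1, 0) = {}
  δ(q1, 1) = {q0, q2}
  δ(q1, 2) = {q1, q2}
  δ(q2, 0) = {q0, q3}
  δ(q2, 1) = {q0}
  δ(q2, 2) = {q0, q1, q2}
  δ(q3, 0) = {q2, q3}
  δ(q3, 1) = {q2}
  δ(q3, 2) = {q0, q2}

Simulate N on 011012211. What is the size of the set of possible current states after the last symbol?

Start: {q0}
read 0: {q3}
read 1: {q2}
read 1: {q0}
read 0: {q3}
read 1: {q2}
read 2: {q0, q1, q2}
read 2: {q0, q1, q2}
read 1: {q0, q1, q2, q3}
read 1: {q0, q1, q2, q3}
Final reachable set {q0, q1, q2, q3} has 4 states.

4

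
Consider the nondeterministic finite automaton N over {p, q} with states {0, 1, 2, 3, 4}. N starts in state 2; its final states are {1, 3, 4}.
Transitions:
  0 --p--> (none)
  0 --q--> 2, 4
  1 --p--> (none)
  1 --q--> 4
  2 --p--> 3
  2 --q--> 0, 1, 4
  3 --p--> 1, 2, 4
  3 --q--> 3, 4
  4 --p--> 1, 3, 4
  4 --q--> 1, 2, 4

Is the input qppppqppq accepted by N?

accepted

Start: {2}
read q: {0, 1, 4}
read p: {1, 3, 4}
read p: {1, 2, 3, 4}
read p: {1, 2, 3, 4}
read p: {1, 2, 3, 4}
read q: {0, 1, 2, 3, 4}
read p: {1, 2, 3, 4}
read p: {1, 2, 3, 4}
read q: {0, 1, 2, 3, 4}
Reachable ∩ accepting = {1, 3, 4} — nonempty.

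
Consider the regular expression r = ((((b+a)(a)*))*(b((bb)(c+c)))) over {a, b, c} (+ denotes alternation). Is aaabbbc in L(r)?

Split as aaa·bbbc: (((b+a)(a)*))* matches aaa and (b((bb)(c+c))) matches bbbc.

yes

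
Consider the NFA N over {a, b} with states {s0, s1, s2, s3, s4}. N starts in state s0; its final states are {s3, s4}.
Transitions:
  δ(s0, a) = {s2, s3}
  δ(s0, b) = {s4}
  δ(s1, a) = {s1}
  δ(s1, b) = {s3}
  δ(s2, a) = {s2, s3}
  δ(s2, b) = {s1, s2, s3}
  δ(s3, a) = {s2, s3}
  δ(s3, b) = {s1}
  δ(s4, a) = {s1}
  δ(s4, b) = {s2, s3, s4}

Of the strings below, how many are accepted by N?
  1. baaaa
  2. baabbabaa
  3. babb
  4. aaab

2

baaaa: rejected
baabbabaa: accepted
babb: rejected
aaab: accepted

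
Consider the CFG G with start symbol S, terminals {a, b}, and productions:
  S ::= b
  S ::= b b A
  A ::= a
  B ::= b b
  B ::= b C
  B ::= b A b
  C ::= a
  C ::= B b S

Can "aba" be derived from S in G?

no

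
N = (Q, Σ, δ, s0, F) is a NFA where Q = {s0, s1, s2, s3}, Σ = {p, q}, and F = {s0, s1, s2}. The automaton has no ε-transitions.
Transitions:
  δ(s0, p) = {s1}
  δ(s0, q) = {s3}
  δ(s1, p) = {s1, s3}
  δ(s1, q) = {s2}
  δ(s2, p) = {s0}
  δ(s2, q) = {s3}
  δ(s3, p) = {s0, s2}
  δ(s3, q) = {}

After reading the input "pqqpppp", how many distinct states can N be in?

Start: {s0}
read p: {s1}
read q: {s2}
read q: {s3}
read p: {s0, s2}
read p: {s0, s1}
read p: {s1, s3}
read p: {s0, s1, s2, s3}
Final reachable set {s0, s1, s2, s3} has 4 states.

4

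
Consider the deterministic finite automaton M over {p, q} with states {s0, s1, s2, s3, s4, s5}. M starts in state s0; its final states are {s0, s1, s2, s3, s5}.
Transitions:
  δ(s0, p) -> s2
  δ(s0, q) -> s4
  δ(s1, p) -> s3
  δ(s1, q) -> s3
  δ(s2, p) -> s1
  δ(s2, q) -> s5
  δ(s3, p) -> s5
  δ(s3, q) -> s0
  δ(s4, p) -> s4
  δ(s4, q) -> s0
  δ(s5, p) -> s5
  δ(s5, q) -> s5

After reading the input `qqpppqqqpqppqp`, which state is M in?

s0 --q--> s4
s4 --q--> s0
s0 --p--> s2
s2 --p--> s1
s1 --p--> s3
s3 --q--> s0
s0 --q--> s4
s4 --q--> s0
s0 --p--> s2
s2 --q--> s5
s5 --p--> s5
s5 --p--> s5
s5 --q--> s5
s5 --p--> s5

s5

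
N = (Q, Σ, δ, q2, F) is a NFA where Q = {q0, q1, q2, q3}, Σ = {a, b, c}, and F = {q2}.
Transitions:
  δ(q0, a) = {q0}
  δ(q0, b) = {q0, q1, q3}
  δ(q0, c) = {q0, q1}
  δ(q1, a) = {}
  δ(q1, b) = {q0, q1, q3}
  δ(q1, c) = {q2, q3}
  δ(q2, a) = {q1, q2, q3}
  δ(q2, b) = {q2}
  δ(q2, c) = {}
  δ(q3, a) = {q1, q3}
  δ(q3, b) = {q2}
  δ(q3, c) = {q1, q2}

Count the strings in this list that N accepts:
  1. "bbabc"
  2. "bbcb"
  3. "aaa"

2

"bbabc": accepted
"bbcb": rejected
"aaa": accepted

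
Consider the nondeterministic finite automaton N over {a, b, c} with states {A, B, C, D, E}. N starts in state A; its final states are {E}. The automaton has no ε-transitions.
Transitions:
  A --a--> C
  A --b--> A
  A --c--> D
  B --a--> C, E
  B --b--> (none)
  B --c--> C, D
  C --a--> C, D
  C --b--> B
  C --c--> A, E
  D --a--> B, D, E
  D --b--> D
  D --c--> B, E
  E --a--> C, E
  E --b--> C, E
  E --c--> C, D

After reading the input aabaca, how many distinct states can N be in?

4

Start: {A}
read a: {C}
read a: {C, D}
read b: {B, D}
read a: {B, C, D, E}
read c: {A, B, C, D, E}
read a: {B, C, D, E}
Final reachable set {B, C, D, E} has 4 states.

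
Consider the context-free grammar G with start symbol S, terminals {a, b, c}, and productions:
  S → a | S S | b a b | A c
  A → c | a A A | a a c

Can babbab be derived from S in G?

S ⇒ SS ⇒ babS ⇒ babbab

yes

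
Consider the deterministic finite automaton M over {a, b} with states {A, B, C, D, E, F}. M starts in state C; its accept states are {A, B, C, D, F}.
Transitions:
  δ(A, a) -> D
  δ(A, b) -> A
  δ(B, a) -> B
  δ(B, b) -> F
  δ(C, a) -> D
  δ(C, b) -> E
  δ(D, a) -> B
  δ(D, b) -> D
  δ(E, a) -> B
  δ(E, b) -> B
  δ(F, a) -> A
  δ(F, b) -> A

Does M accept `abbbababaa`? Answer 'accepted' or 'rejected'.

C --a--> D
D --b--> D
D --b--> D
D --b--> D
D --a--> B
B --b--> F
F --a--> A
A --b--> A
A --a--> D
D --a--> B
End in state B, which is an accepting state.

accepted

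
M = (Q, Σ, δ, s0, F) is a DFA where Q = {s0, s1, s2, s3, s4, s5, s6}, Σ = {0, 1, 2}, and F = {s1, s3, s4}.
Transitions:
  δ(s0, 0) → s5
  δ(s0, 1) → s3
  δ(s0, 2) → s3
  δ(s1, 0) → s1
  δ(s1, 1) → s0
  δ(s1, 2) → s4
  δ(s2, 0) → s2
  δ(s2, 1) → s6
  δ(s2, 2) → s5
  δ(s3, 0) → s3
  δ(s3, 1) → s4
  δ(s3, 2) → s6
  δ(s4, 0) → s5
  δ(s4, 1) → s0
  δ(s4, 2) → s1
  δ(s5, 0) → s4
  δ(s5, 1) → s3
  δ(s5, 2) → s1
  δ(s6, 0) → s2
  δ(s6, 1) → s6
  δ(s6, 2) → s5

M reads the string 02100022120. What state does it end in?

s0 --0--> s5
s5 --2--> s1
s1 --1--> s0
s0 --0--> s5
s5 --0--> s4
s4 --0--> s5
s5 --2--> s1
s1 --2--> s4
s4 --1--> s0
s0 --2--> s3
s3 --0--> s3

s3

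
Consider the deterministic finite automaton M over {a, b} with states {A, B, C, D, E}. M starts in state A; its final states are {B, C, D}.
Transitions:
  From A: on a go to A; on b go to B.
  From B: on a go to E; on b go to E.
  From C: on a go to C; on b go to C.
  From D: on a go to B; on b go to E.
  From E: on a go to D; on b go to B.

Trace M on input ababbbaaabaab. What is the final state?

A --a--> A
A --b--> B
B --a--> E
E --b--> B
B --b--> E
E --b--> B
B --a--> E
E --a--> D
D --a--> B
B --b--> E
E --a--> D
D --a--> B
B --b--> E

E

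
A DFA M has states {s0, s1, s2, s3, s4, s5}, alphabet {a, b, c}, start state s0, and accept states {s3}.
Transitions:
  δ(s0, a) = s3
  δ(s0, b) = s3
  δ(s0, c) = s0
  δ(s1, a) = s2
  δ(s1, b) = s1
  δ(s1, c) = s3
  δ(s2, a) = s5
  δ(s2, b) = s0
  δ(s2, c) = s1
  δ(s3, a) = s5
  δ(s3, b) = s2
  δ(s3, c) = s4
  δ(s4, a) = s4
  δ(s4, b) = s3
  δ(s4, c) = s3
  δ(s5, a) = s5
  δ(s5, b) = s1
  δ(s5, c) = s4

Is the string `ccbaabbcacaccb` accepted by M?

s0 --c--> s0
s0 --c--> s0
s0 --b--> s3
s3 --a--> s5
s5 --a--> s5
s5 --b--> s1
s1 --b--> s1
s1 --c--> s3
s3 --a--> s5
s5 --c--> s4
s4 --a--> s4
s4 --c--> s3
s3 --c--> s4
s4 --b--> s3
End in state s3, which is an accepting state.

accepted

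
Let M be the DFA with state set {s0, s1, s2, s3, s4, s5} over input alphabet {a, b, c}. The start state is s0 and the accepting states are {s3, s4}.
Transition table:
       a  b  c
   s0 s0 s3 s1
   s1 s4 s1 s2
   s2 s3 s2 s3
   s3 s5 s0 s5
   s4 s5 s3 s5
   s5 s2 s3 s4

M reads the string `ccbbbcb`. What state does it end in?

s0 --c--> s1
s1 --c--> s2
s2 --b--> s2
s2 --b--> s2
s2 --b--> s2
s2 --c--> s3
s3 --b--> s0

s0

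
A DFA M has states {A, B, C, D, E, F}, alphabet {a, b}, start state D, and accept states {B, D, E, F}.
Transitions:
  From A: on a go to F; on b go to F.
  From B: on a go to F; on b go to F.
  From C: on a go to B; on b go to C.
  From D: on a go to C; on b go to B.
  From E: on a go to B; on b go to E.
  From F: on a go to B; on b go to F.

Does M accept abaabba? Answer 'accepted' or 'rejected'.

D --a--> C
C --b--> C
C --a--> B
B --a--> F
F --b--> F
F --b--> F
F --a--> B
End in state B, which is an accepting state.

accepted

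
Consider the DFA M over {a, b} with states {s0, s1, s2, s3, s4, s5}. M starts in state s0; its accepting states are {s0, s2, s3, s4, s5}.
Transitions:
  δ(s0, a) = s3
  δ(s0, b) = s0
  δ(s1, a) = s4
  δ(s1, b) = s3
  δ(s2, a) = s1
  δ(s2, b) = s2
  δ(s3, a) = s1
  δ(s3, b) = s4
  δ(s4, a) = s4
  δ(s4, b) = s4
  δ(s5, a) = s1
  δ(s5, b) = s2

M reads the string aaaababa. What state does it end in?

s0 --a--> s3
s3 --a--> s1
s1 --a--> s4
s4 --a--> s4
s4 --b--> s4
s4 --a--> s4
s4 --b--> s4
s4 --a--> s4

s4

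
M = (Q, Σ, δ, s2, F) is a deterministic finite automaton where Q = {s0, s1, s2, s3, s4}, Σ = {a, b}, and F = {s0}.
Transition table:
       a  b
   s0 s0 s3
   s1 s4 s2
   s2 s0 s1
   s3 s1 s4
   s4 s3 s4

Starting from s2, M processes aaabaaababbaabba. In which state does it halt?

s4

s2 --a--> s0
s0 --a--> s0
s0 --a--> s0
s0 --b--> s3
s3 --a--> s1
s1 --a--> s4
s4 --a--> s3
s3 --b--> s4
s4 --a--> s3
s3 --b--> s4
s4 --b--> s4
s4 --a--> s3
s3 --a--> s1
s1 --b--> s2
s2 --b--> s1
s1 --a--> s4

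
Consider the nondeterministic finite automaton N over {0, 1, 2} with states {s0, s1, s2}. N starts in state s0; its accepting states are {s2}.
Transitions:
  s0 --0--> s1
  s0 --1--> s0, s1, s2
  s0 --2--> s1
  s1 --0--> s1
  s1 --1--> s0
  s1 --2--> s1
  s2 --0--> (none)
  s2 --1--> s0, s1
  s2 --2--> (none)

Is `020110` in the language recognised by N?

Start: {s0}
read 0: {s1}
read 2: {s1}
read 0: {s1}
read 1: {s0}
read 1: {s0, s1, s2}
read 0: {s1}
Reachable ∩ accepting = {} — empty.

rejected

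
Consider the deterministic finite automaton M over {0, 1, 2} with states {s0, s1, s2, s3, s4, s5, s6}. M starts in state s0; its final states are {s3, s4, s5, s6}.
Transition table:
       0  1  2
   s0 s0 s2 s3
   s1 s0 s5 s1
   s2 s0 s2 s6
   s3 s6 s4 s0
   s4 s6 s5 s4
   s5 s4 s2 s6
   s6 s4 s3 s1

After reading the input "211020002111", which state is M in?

s0 --2--> s3
s3 --1--> s4
s4 --1--> s5
s5 --0--> s4
s4 --2--> s4
s4 --0--> s6
s6 --0--> s4
s4 --0--> s6
s6 --2--> s1
s1 --1--> s5
s5 --1--> s2
s2 --1--> s2

s2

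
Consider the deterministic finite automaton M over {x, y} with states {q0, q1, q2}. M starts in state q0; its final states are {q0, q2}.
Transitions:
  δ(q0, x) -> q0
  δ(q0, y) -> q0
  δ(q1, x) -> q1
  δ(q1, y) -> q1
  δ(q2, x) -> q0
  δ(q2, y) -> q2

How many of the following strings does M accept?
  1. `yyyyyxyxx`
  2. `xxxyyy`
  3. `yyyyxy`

`yyyyyxyxx`: accepted
`xxxyyy`: accepted
`yyyyxy`: accepted

3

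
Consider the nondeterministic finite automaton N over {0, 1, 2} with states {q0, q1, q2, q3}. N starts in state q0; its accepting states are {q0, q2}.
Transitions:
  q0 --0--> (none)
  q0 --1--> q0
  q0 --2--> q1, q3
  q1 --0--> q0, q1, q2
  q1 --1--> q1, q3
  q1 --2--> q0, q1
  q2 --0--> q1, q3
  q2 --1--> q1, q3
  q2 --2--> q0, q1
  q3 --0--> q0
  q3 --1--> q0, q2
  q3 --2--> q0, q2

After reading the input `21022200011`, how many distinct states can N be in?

Start: {q0}
read 2: {q1, q3}
read 1: {q0, q1, q2, q3}
read 0: {q0, q1, q2, q3}
read 2: {q0, q1, q2, q3}
read 2: {q0, q1, q2, q3}
read 2: {q0, q1, q2, q3}
read 0: {q0, q1, q2, q3}
read 0: {q0, q1, q2, q3}
read 0: {q0, q1, q2, q3}
read 1: {q0, q1, q2, q3}
read 1: {q0, q1, q2, q3}
Final reachable set {q0, q1, q2, q3} has 4 states.

4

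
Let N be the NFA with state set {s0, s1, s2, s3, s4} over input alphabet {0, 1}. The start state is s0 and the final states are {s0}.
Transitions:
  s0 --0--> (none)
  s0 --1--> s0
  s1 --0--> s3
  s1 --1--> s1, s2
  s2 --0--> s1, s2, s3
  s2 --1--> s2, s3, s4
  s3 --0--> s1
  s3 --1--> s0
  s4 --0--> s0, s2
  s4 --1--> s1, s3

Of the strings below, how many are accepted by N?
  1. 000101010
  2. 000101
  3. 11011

0

000101010: rejected
000101: rejected
11011: rejected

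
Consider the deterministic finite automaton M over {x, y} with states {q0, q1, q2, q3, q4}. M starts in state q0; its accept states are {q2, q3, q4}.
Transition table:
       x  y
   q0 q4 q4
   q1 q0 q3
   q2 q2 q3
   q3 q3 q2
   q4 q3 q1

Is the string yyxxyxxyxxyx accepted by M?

q0 --y--> q4
q4 --y--> q1
q1 --x--> q0
q0 --x--> q4
q4 --y--> q1
q1 --x--> q0
q0 --x--> q4
q4 --y--> q1
q1 --x--> q0
q0 --x--> q4
q4 --y--> q1
q1 --x--> q0
End in state q0, which is not an accepting state.

rejected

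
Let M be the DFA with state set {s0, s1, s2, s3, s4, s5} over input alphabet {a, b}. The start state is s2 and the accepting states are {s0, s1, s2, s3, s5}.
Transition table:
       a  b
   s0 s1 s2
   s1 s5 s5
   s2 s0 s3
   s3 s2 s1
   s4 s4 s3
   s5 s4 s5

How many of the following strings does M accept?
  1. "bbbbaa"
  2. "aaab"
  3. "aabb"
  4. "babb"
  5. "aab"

"bbbbaa": rejected
"aaab": accepted
"aabb": accepted
"babb": accepted
"aab": accepted

4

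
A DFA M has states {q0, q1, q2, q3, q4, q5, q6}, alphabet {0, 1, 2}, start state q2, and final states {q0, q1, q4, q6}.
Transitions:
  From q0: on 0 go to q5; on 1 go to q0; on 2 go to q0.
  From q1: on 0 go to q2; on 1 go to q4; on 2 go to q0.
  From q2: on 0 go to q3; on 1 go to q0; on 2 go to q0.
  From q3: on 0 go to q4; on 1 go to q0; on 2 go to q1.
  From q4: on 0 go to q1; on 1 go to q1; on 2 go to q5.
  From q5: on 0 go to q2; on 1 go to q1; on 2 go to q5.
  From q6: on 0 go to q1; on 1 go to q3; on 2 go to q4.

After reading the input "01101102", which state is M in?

q2 --0--> q3
q3 --1--> q0
q0 --1--> q0
q0 --0--> q5
q5 --1--> q1
q1 --1--> q4
q4 --0--> q1
q1 --2--> q0

q0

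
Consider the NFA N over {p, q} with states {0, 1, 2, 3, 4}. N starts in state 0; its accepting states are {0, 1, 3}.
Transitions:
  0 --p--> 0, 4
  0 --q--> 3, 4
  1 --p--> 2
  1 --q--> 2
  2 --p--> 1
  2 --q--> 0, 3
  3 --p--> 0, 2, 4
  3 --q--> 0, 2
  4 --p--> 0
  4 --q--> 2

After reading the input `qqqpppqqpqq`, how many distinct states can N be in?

4

Start: {0}
read q: {3, 4}
read q: {0, 2}
read q: {0, 3, 4}
read p: {0, 2, 4}
read p: {0, 1, 4}
read p: {0, 2, 4}
read q: {0, 2, 3, 4}
read q: {0, 2, 3, 4}
read p: {0, 1, 2, 4}
read q: {0, 2, 3, 4}
read q: {0, 2, 3, 4}
Final reachable set {0, 2, 3, 4} has 4 states.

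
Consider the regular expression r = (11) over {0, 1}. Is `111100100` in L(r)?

no

No split of 111100100 into u·v has 1 matching u and 1 matching v.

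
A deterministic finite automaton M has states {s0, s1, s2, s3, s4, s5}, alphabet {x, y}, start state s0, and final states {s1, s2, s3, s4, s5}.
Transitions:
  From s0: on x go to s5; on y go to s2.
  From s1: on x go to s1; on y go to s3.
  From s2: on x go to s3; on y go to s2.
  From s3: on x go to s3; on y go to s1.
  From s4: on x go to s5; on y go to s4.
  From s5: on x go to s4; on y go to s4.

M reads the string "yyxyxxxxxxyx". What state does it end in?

s0 --y--> s2
s2 --y--> s2
s2 --x--> s3
s3 --y--> s1
s1 --x--> s1
s1 --x--> s1
s1 --x--> s1
s1 --x--> s1
s1 --x--> s1
s1 --x--> s1
s1 --y--> s3
s3 --x--> s3

s3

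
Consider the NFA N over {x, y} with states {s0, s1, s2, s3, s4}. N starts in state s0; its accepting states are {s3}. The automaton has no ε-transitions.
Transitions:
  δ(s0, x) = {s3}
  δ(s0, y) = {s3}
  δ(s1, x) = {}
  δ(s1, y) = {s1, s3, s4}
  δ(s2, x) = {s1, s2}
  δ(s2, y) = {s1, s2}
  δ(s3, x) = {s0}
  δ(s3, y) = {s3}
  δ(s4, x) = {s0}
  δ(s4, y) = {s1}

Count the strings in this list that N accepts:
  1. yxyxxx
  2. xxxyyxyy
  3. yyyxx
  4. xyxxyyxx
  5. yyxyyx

yxyxxx: rejected
xxxyyxyy: accepted
yyyxx: accepted
xyxxyyxx: accepted
yyxyyx: rejected

3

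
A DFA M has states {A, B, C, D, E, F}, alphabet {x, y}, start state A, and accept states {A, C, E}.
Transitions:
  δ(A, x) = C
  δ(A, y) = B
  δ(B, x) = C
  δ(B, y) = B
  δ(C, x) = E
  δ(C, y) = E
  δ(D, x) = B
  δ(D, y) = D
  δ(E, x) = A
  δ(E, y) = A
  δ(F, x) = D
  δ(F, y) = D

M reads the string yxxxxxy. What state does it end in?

A

A --y--> B
B --x--> C
C --x--> E
E --x--> A
A --x--> C
C --x--> E
E --y--> A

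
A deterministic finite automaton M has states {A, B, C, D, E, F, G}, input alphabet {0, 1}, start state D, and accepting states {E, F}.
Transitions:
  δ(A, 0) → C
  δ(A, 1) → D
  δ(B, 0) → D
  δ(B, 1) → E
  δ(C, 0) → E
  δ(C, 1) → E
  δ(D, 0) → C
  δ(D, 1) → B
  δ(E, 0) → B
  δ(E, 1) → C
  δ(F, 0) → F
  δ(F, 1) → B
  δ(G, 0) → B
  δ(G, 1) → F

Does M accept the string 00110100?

rejected

D --0--> C
C --0--> E
E --1--> C
C --1--> E
E --0--> B
B --1--> E
E --0--> B
B --0--> D
End in state D, which is not an accepting state.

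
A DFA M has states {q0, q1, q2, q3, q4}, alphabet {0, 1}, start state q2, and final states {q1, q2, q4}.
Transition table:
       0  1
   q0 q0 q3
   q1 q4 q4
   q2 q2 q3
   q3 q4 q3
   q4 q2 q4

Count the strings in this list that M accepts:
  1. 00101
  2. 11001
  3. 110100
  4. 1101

3

00101: accepted
11001: rejected
110100: accepted
1101: accepted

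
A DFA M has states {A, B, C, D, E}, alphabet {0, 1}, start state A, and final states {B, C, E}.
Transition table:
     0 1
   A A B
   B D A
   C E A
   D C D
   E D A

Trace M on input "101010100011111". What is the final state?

A --1--> B
B --0--> D
D --1--> D
D --0--> C
C --1--> A
A --0--> A
A --1--> B
B --0--> D
D --0--> C
C --0--> E
E --1--> A
A --1--> B
B --1--> A
A --1--> B
B --1--> A

A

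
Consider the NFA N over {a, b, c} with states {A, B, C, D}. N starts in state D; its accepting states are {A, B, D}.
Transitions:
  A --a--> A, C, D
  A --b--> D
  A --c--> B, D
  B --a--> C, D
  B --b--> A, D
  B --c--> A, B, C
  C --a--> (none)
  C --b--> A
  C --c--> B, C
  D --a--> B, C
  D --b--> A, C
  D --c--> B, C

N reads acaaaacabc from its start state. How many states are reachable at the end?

3

Start: {D}
read a: {B, C}
read c: {A, B, C}
read a: {A, C, D}
read a: {A, B, C, D}
read a: {A, B, C, D}
read a: {A, B, C, D}
read c: {A, B, C, D}
read a: {A, B, C, D}
read b: {A, C, D}
read c: {B, C, D}
Final reachable set {B, C, D} has 3 states.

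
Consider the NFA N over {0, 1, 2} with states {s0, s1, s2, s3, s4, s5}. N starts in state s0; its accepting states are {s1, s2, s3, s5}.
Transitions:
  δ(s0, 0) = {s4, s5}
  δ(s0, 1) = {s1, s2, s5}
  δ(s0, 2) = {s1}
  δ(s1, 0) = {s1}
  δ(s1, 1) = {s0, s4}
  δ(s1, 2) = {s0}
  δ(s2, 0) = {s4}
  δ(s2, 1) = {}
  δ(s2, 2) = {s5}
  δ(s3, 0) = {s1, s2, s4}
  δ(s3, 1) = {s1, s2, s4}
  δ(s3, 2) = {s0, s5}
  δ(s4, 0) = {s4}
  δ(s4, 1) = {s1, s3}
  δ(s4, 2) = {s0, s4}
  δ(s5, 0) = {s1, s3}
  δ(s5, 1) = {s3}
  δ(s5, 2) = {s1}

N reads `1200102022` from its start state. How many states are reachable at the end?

Start: {s0}
read 1: {s1, s2, s5}
read 2: {s0, s1, s5}
read 0: {s1, s3, s4, s5}
read 0: {s1, s2, s3, s4}
read 1: {s0, s1, s2, s3, s4}
read 0: {s1, s2, s4, s5}
read 2: {s0, s1, s4, s5}
read 0: {s1, s3, s4, s5}
read 2: {s0, s1, s4, s5}
read 2: {s0, s1, s4}
Final reachable set {s0, s1, s4} has 3 states.

3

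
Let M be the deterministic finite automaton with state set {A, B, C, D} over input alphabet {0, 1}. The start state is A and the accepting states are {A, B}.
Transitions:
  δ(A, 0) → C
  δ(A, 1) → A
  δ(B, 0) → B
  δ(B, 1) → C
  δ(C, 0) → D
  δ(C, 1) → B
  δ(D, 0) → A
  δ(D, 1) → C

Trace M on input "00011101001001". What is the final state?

A

A --0--> C
C --0--> D
D --0--> A
A --1--> A
A --1--> A
A --1--> A
A --0--> C
C --1--> B
B --0--> B
B --0--> B
B --1--> C
C --0--> D
D --0--> A
A --1--> A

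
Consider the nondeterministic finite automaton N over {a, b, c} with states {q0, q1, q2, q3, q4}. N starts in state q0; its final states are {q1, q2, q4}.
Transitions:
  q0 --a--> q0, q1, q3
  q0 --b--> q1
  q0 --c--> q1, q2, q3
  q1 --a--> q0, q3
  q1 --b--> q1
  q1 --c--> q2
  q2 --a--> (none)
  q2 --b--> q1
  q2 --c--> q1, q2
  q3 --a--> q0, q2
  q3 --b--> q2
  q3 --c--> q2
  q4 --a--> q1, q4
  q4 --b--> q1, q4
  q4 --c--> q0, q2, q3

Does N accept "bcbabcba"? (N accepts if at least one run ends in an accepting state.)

Start: {q0}
read b: {q1}
read c: {q2}
read b: {q1}
read a: {q0, q3}
read b: {q1, q2}
read c: {q1, q2}
read b: {q1}
read a: {q0, q3}
Reachable ∩ accepting = {} — empty.

rejected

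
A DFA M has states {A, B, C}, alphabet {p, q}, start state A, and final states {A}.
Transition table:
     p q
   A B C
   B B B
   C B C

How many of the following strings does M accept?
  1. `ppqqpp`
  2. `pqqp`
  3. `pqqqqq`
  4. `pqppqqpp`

`ppqqpp`: rejected
`pqqp`: rejected
`pqqqqq`: rejected
`pqppqqpp`: rejected

0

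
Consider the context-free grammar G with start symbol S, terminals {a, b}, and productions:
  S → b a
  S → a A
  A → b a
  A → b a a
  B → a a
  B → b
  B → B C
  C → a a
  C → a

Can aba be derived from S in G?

yes

S ⇒ aA ⇒ aba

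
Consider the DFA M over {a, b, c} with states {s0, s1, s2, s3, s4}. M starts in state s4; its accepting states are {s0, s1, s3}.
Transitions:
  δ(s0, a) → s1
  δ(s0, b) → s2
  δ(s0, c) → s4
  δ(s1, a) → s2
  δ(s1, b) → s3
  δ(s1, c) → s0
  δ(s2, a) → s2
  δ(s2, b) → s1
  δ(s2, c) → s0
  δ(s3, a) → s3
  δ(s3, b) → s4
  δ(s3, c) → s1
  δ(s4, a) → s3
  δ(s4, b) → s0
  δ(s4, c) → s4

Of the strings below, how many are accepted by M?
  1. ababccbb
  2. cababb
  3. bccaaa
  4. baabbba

3

ababccbb: rejected
cababb: accepted
bccaaa: accepted
baabbba: accepted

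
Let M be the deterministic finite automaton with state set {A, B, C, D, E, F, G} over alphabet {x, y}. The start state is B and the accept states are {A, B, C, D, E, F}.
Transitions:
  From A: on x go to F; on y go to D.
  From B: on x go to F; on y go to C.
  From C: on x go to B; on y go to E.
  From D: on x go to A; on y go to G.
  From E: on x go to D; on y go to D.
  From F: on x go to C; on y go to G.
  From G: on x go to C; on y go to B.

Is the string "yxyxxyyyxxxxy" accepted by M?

B --y--> C
C --x--> B
B --y--> C
C --x--> B
B --x--> F
F --y--> G
G --y--> B
B --y--> C
C --x--> B
B --x--> F
F --x--> C
C --x--> B
B --y--> C
End in state C, which is an accepting state.

accepted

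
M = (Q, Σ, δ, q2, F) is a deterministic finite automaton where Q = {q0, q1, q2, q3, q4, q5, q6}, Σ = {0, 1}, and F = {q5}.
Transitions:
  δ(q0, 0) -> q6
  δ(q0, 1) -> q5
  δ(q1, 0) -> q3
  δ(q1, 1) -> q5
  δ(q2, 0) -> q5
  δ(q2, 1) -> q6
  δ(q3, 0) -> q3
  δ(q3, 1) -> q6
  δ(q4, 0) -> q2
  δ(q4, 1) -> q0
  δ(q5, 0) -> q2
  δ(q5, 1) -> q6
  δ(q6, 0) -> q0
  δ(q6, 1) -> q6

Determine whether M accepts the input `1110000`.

q2 --1--> q6
q6 --1--> q6
q6 --1--> q6
q6 --0--> q0
q0 --0--> q6
q6 --0--> q0
q0 --0--> q6
End in state q6, which is not an accepting state.

rejected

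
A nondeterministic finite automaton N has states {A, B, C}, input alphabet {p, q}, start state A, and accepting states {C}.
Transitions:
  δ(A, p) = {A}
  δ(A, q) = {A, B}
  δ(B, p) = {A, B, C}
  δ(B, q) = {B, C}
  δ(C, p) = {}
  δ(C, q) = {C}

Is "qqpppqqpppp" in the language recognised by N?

accepted

Start: {A}
read q: {A, B}
read q: {A, B, C}
read p: {A, B, C}
read p: {A, B, C}
read p: {A, B, C}
read q: {A, B, C}
read q: {A, B, C}
read p: {A, B, C}
read p: {A, B, C}
read p: {A, B, C}
read p: {A, B, C}
Reachable ∩ accepting = {C} — nonempty.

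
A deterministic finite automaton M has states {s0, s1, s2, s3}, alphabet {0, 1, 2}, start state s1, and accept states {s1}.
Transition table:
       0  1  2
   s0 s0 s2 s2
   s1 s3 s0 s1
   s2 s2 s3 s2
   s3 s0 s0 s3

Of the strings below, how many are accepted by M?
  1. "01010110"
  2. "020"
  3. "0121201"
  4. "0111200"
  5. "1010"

0

"01010110": rejected
"020": rejected
"0121201": rejected
"0111200": rejected
"1010": rejected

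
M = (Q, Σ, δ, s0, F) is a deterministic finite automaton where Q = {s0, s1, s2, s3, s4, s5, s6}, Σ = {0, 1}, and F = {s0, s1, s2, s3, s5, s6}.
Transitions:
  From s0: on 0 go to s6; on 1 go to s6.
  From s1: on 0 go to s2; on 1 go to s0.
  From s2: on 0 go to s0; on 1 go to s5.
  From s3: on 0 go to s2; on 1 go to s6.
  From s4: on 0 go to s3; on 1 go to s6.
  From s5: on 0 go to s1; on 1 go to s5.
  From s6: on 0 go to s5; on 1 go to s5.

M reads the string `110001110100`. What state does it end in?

s5

s0 --1--> s6
s6 --1--> s5
s5 --0--> s1
s1 --0--> s2
s2 --0--> s0
s0 --1--> s6
s6 --1--> s5
s5 --1--> s5
s5 --0--> s1
s1 --1--> s0
s0 --0--> s6
s6 --0--> s5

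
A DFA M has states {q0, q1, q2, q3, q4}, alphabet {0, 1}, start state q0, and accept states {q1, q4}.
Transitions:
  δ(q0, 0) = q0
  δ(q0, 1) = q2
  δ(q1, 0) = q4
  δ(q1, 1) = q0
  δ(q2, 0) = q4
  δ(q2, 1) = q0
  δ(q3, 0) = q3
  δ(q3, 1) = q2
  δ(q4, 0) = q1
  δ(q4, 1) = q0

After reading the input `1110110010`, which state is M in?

q0 --1--> q2
q2 --1--> q0
q0 --1--> q2
q2 --0--> q4
q4 --1--> q0
q0 --1--> q2
q2 --0--> q4
q4 --0--> q1
q1 --1--> q0
q0 --0--> q0

q0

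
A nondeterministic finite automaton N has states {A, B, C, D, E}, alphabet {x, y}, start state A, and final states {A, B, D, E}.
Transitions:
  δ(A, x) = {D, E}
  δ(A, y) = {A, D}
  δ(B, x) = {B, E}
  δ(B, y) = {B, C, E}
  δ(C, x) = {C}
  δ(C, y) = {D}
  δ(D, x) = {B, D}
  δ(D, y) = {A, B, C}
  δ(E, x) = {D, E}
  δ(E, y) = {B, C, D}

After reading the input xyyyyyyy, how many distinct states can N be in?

Start: {A}
read x: {D, E}
read y: {A, B, C, D}
read y: {A, B, C, D, E}
read y: {A, B, C, D, E}
read y: {A, B, C, D, E}
read y: {A, B, C, D, E}
read y: {A, B, C, D, E}
read y: {A, B, C, D, E}
Final reachable set {A, B, C, D, E} has 5 states.

5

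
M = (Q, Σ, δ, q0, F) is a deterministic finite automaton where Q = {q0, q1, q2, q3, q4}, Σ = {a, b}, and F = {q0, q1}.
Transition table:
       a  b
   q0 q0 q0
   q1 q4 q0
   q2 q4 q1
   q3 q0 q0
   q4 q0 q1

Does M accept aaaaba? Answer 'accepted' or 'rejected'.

accepted

q0 --a--> q0
q0 --a--> q0
q0 --a--> q0
q0 --a--> q0
q0 --b--> q0
q0 --a--> q0
End in state q0, which is an accepting state.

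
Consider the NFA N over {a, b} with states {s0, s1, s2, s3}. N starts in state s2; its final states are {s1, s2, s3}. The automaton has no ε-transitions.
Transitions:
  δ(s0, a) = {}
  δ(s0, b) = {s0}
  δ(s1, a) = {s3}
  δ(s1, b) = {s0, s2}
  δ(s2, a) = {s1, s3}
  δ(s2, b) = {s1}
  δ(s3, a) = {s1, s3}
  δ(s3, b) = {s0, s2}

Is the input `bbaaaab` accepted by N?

accepted

Start: {s2}
read b: {s1}
read b: {s0, s2}
read a: {s1, s3}
read a: {s1, s3}
read a: {s1, s3}
read a: {s1, s3}
read b: {s0, s2}
Reachable ∩ accepting = {s2} — nonempty.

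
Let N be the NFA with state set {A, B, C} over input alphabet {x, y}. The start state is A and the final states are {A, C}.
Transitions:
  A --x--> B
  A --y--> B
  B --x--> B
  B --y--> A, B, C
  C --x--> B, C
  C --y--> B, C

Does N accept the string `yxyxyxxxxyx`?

accepted

Start: {A}
read y: {B}
read x: {B}
read y: {A, B, C}
read x: {B, C}
read y: {A, B, C}
read x: {B, C}
read x: {B, C}
read x: {B, C}
read x: {B, C}
read y: {A, B, C}
read x: {B, C}
Reachable ∩ accepting = {C} — nonempty.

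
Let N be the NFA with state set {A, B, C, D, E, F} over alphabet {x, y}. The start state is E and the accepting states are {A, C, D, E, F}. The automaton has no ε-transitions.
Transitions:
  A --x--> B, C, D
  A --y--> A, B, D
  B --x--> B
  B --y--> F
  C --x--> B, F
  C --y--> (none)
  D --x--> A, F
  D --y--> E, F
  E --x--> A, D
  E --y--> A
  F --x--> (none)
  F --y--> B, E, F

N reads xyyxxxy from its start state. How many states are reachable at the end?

5

Start: {E}
read x: {A, D}
read y: {A, B, D, E, F}
read y: {A, B, D, E, F}
read x: {A, B, C, D, F}
read x: {A, B, C, D, F}
read x: {A, B, C, D, F}
read y: {A, B, D, E, F}
Final reachable set {A, B, D, E, F} has 5 states.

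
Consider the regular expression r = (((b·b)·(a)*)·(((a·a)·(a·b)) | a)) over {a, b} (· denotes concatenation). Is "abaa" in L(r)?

No split of abaa into u·v has ((b·b)·(a)*) matching u and (((a·a)·(a·b))|a) matching v.

no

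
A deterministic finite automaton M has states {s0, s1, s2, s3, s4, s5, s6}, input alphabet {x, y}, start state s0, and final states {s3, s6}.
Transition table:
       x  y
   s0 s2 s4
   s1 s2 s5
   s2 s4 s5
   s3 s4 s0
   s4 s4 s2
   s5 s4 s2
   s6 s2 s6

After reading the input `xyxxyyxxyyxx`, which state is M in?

s0 --x--> s2
s2 --y--> s5
s5 --x--> s4
s4 --x--> s4
s4 --y--> s2
s2 --y--> s5
s5 --x--> s4
s4 --x--> s4
s4 --y--> s2
s2 --y--> s5
s5 --x--> s4
s4 --x--> s4

s4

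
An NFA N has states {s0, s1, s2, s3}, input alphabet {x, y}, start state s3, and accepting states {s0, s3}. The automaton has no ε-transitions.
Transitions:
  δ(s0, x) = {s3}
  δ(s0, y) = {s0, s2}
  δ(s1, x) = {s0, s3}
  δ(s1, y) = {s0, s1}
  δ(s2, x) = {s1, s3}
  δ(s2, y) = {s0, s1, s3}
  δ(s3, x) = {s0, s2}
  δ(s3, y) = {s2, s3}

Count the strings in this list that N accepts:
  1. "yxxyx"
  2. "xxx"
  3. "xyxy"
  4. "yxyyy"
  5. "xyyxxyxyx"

"yxxyx": accepted
"xxx": accepted
"xyxy": accepted
"yxyyy": accepted
"xyyxxyxyx": accepted

5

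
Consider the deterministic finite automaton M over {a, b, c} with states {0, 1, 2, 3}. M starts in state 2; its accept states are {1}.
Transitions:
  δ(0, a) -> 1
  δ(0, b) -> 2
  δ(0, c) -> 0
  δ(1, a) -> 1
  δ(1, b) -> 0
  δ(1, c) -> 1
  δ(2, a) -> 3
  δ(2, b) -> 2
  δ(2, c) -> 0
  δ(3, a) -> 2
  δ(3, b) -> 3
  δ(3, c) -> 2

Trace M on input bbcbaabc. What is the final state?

2 --b--> 2
2 --b--> 2
2 --c--> 0
0 --b--> 2
2 --a--> 3
3 --a--> 2
2 --b--> 2
2 --c--> 0

0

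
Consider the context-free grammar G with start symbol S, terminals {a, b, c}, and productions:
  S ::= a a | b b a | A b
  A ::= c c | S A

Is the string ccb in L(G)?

yes

S ⇒ Ab ⇒ ccb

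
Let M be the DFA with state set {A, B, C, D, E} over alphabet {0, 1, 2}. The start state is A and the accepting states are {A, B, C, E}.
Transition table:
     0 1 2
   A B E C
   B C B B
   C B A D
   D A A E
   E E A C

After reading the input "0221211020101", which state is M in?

A

A --0--> B
B --2--> B
B --2--> B
B --1--> B
B --2--> B
B --1--> B
B --1--> B
B --0--> C
C --2--> D
D --0--> A
A --1--> E
E --0--> E
E --1--> A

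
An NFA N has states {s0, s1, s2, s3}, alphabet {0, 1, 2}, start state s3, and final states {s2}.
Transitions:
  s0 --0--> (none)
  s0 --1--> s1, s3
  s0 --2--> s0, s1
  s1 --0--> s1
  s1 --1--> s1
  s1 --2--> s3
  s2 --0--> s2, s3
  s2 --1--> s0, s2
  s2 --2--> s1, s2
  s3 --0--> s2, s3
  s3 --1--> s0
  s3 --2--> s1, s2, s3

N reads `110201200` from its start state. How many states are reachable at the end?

Start: {s3}
read 1: {s0}
read 1: {s1, s3}
read 0: {s1, s2, s3}
read 2: {s1, s2, s3}
read 0: {s1, s2, s3}
read 1: {s0, s1, s2}
read 2: {s0, s1, s2, s3}
read 0: {s1, s2, s3}
read 0: {s1, s2, s3}
Final reachable set {s1, s2, s3} has 3 states.

3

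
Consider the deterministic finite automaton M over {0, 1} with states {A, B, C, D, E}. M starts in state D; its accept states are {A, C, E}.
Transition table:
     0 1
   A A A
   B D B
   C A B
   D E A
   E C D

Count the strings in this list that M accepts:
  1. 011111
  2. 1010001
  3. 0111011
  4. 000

011111: accepted
1010001: accepted
0111011: accepted
000: accepted

4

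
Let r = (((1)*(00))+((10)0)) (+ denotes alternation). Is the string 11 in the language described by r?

Neither ((1)*(00)) nor ((10)0) matches 11.

no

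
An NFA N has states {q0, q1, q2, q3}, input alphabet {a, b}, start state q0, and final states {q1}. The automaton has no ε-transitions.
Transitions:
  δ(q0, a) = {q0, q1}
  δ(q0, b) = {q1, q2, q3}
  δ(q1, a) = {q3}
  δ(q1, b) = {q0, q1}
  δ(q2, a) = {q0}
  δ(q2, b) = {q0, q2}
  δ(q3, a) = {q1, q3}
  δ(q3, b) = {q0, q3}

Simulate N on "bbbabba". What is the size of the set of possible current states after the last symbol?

Start: {q0}
read b: {q1, q2, q3}
read b: {q0, q1, q2, q3}
read b: {q0, q1, q2, q3}
read a: {q0, q1, q3}
read b: {q0, q1, q2, q3}
read b: {q0, q1, q2, q3}
read a: {q0, q1, q3}
Final reachable set {q0, q1, q3} has 3 states.

3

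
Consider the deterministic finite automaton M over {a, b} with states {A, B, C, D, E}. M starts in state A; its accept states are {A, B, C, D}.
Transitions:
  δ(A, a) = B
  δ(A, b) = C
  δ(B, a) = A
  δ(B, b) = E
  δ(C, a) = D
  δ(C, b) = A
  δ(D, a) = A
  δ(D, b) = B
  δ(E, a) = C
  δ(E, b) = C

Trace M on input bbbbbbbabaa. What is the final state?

A --b--> C
C --b--> A
A --b--> C
C --b--> A
A --b--> C
C --b--> A
A --b--> C
C --a--> D
D --b--> B
B --a--> A
A --a--> B

B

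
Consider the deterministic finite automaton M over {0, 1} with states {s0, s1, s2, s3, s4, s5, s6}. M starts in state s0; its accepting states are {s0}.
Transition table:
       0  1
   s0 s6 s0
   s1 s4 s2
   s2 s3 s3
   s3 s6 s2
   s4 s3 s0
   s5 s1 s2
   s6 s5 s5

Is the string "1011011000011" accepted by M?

s0 --1--> s0
s0 --0--> s6
s6 --1--> s5
s5 --1--> s2
s2 --0--> s3
s3 --1--> s2
s2 --1--> s3
s3 --0--> s6
s6 --0--> s5
s5 --0--> s1
s1 --0--> s4
s4 --1--> s0
s0 --1--> s0
End in state s0, which is an accepting state.

accepted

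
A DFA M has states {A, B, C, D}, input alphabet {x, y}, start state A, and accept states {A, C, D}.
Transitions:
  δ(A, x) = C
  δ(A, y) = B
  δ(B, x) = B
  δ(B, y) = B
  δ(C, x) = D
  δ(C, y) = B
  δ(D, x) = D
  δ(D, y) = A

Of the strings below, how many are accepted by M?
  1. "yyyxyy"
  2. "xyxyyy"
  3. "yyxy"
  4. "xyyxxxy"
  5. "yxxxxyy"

0

"yyyxyy": rejected
"xyxyyy": rejected
"yyxy": rejected
"xyyxxxy": rejected
"yxxxxyy": rejected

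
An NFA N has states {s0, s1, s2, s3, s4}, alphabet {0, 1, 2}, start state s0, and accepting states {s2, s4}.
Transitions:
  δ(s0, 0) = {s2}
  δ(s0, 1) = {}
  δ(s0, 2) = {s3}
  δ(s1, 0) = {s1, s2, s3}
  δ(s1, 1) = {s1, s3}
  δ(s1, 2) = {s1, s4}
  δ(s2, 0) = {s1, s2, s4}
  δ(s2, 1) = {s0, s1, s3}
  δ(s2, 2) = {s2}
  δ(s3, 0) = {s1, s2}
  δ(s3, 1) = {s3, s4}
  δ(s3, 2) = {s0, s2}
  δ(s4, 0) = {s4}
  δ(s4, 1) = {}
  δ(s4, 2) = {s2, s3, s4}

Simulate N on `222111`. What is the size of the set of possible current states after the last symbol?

Start: {s0}
read 2: {s3}
read 2: {s0, s2}
read 2: {s2, s3}
read 1: {s0, s1, s3, s4}
read 1: {s1, s3, s4}
read 1: {s1, s3, s4}
Final reachable set {s1, s3, s4} has 3 states.

3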